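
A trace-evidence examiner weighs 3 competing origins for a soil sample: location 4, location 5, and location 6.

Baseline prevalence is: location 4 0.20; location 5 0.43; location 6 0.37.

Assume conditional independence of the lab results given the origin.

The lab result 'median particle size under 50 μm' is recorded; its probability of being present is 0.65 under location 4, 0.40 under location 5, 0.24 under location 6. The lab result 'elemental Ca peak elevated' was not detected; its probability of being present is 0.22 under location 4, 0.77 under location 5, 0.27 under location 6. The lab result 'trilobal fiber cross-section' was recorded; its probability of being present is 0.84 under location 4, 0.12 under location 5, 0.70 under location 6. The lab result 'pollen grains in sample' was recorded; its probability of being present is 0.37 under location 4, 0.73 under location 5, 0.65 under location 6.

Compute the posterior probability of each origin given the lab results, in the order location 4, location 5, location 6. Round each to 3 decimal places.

0.489, 0.054, 0.457

For each hypothesis, the unnormalized posterior weight is prior × product of the lab result likelihoods (using 1 − P(present | H) for each absent lab result):
  location 4: 0.20 × 0.65 × (1 − 0.22) × 0.84 × 0.37 = 0.031515
  location 5: 0.43 × 0.40 × (1 − 0.77) × 0.12 × 0.73 = 0.0034655
  location 6: 0.37 × 0.24 × (1 − 0.27) × 0.70 × 0.65 = 0.029495
Normalizing constant Z = 0.031515 + 0.0034655 + 0.029495 = 0.064475.
P(location 4 | evidence) = 0.031515 / 0.064475 ≈ 0.489
P(location 5 | evidence) = 0.0034655 / 0.064475 ≈ 0.054
P(location 6 | evidence) = 0.029495 / 0.064475 ≈ 0.457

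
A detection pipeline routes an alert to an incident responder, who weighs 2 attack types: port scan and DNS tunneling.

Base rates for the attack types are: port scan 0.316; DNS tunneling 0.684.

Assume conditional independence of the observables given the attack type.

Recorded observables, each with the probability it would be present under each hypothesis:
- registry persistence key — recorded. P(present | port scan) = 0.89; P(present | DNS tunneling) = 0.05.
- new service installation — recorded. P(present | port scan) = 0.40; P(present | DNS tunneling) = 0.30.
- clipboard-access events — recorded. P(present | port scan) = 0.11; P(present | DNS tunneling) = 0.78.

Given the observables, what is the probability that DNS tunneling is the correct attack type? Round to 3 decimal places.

0.393

Multiply each prior by the joint likelihood of the observable pattern:
  port scan: 0.316 × 0.89 × 0.40 × 0.11 = 0.012375
  DNS tunneling: 0.684 × 0.05 × 0.30 × 0.78 = 0.0080028
The unnormalized weights sum to 0.020377.
P(DNS tunneling | evidence) = 0.0080028 / 0.020377 ≈ 0.393.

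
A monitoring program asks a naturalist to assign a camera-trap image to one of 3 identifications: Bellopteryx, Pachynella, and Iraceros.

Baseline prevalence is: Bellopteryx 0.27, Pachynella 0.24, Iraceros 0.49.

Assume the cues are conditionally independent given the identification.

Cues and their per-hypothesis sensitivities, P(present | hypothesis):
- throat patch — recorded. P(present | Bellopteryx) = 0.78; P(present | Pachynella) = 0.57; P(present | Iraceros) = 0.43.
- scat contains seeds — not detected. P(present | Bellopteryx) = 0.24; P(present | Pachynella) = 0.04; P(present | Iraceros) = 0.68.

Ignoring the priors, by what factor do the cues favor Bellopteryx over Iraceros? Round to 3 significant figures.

Joint likelihood of the cue pattern under each hypothesis (using 1 − P(present | H) for each absent cue):
  Bellopteryx: 0.78 × (1 − 0.24) = 0.5928
  Iraceros: 0.43 × (1 − 0.68) = 0.1376
Bayes factor = 0.5928 / 0.1376 ≈ 4.31

4.31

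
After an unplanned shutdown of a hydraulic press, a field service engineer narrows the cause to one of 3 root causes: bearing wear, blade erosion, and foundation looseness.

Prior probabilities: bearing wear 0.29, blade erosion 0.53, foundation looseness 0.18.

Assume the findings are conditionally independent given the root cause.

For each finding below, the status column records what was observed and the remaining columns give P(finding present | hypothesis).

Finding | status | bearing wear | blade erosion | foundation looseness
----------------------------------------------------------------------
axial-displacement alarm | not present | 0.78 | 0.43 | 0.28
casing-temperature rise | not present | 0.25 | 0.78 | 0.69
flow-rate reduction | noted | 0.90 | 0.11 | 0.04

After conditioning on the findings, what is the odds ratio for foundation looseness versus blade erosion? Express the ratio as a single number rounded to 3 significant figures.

0.220

Posterior odds equal prior odds times the likelihood ratio; only the two competing hypotheses matter (using 1 − P(present | H) for each absent finding).
  foundation looseness: 0.18 × (1 − 0.28) × (1 − 0.69) × 0.04 = 0.001607
  blade erosion: 0.53 × (1 − 0.43) × (1 − 0.78) × 0.11 = 0.0073108
Odds(foundation looseness : blade erosion) = 0.001607 / 0.0073108 ≈ 0.220.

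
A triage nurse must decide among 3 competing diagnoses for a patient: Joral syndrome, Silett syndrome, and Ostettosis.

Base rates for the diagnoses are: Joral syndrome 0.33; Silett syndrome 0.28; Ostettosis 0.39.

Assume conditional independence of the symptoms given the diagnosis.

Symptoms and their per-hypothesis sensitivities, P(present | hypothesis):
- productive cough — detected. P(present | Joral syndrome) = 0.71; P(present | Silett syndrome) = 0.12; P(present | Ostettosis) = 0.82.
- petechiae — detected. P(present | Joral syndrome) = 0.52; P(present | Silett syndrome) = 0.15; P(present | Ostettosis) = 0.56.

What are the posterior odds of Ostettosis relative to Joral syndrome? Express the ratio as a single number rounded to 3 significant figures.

1.47

Unnormalized posterior weight (prior times the symptom likelihoods) for each of the two hypotheses:
  Ostettosis: 0.39 × 0.82 × 0.56 = 0.17909
  Joral syndrome: 0.33 × 0.71 × 0.52 = 0.12184
Odds(Ostettosis : Joral syndrome) = 0.17909 / 0.12184 ≈ 1.47.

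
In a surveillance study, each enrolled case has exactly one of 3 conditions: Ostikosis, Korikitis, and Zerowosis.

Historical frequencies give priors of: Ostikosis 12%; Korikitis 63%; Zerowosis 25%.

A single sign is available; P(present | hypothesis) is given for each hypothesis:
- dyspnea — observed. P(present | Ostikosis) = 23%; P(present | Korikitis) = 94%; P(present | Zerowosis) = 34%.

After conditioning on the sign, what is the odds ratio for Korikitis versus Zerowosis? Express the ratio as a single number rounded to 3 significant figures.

6.97

Unnormalized posterior weight (prior times the sign likelihood) for each of the two hypotheses:
  Korikitis: 0.63 × 0.94 = 0.5922
  Zerowosis: 0.25 × 0.34 = 0.085
Posterior odds = 0.5922 / 0.085 ≈ 6.97.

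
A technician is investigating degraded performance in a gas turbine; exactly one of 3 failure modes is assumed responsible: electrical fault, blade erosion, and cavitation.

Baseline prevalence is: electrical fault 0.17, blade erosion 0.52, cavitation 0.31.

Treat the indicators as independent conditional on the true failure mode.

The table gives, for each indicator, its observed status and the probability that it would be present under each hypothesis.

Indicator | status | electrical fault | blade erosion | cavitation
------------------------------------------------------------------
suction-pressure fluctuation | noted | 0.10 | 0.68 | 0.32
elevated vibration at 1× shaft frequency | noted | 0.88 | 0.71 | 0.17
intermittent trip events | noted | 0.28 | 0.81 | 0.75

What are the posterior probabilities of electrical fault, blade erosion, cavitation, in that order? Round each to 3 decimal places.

Multiply each prior by the joint likelihood of the indicator pattern:
  electrical fault: 0.17 × 0.10 × 0.88 × 0.28 = 0.0041888
  blade erosion: 0.52 × 0.68 × 0.71 × 0.81 = 0.20336
  cavitation: 0.31 × 0.32 × 0.17 × 0.75 = 0.012648
The unnormalized weights sum to 0.22019.
P(electrical fault | evidence) = 0.0041888 / 0.22019 ≈ 0.019
P(blade erosion | evidence) = 0.20336 / 0.22019 ≈ 0.924
P(cavitation | evidence) = 0.012648 / 0.22019 ≈ 0.057

0.019, 0.924, 0.057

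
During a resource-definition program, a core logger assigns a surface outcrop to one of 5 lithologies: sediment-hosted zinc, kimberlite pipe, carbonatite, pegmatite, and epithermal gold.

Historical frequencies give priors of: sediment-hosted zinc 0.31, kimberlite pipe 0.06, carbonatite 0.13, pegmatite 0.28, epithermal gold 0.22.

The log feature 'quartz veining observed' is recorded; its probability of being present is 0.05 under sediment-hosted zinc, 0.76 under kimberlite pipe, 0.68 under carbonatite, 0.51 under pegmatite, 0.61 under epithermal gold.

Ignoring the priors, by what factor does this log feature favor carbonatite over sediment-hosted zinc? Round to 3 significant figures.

Likelihood of this log feature under each hypothesis:
  carbonatite: 0.68
  sediment-hosted zinc: 0.05
Bayes factor = 0.68 / 0.05 ≈ 13.6

13.6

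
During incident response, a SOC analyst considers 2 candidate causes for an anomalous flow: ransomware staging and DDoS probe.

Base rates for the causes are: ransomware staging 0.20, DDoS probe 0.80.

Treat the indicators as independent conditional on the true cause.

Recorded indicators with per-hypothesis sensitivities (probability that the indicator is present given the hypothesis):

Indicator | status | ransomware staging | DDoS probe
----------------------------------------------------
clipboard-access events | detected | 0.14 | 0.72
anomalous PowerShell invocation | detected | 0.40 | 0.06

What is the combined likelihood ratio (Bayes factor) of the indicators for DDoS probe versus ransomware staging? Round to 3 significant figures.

0.771

Take the product of per-indicator likelihoods under each hypothesis, then divide.
  DDoS probe: 0.72 × 0.06 = 0.0432
  ransomware staging: 0.14 × 0.40 = 0.056
Bayes factor = 0.0432 / 0.056 ≈ 0.771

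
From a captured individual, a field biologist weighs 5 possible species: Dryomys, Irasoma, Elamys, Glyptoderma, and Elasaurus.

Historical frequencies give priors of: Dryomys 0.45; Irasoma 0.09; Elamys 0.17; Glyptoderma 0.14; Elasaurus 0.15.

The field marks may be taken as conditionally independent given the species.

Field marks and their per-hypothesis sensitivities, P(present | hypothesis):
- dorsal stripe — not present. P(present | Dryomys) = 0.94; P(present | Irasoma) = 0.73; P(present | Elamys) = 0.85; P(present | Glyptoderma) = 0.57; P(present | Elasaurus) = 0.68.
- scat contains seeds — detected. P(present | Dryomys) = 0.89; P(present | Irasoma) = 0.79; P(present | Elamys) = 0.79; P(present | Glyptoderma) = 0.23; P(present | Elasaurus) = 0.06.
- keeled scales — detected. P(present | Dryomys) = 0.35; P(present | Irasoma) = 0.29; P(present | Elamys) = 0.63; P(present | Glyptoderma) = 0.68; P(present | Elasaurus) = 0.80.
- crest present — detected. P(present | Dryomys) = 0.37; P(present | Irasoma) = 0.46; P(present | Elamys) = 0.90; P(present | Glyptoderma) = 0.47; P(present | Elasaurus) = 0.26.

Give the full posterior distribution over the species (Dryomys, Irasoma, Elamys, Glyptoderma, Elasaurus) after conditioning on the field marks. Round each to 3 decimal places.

By Bayes' rule with conditional independence, the unnormalized weight for each hypothesis is prior × ∏ likelihoods (using 1 − P(present | H) for each absent field mark):
  Dryomys: 0.45 × (1 − 0.94) × 0.89 × 0.35 × 0.37 = 0.0031119
  Irasoma: 0.09 × (1 − 0.73) × 0.79 × 0.29 × 0.46 = 0.0025609
  Elamys: 0.17 × (1 − 0.85) × 0.79 × 0.63 × 0.90 = 0.011422
  Glyptoderma: 0.14 × (1 − 0.57) × 0.23 × 0.68 × 0.47 = 0.0044252
  Elasaurus: 0.15 × (1 − 0.68) × 0.06 × 0.80 × 0.26 = 0.00059904
Marginal likelihood of the evidence = 0.022119.
P(Dryomys | evidence) = 0.0031119 / 0.022119 ≈ 0.141
P(Irasoma | evidence) = 0.0025609 / 0.022119 ≈ 0.116
P(Elamys | evidence) = 0.011422 / 0.022119 ≈ 0.516
P(Glyptoderma | evidence) = 0.0044252 / 0.022119 ≈ 0.200
P(Elasaurus | evidence) = 0.00059904 / 0.022119 ≈ 0.027

0.141, 0.116, 0.516, 0.200, 0.027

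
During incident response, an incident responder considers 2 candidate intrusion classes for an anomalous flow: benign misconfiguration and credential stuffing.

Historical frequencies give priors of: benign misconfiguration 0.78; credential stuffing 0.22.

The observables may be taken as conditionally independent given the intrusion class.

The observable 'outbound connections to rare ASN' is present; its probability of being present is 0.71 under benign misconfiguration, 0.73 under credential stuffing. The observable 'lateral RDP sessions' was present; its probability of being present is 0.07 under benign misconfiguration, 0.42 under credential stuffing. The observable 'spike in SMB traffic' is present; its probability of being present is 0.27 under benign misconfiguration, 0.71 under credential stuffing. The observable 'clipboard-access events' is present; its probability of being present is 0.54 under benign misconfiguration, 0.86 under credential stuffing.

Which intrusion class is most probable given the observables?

Multiply each prior by the joint likelihood of the observable pattern:
  benign misconfiguration: 0.78 × 0.71 × 0.07 × 0.27 × 0.54 = 0.0056521
  credential stuffing: 0.22 × 0.73 × 0.42 × 0.71 × 0.86 = 0.041186
Marginal likelihood of the evidence = 0.046838.
P(benign misconfiguration | evidence) ≈ 0.0056521 / 0.046838 ≈ 0.121
P(credential stuffing | evidence) ≈ 0.041186 / 0.046838 ≈ 0.879
The largest is 0.879, so credential stuffing is most probable.

credential stuffing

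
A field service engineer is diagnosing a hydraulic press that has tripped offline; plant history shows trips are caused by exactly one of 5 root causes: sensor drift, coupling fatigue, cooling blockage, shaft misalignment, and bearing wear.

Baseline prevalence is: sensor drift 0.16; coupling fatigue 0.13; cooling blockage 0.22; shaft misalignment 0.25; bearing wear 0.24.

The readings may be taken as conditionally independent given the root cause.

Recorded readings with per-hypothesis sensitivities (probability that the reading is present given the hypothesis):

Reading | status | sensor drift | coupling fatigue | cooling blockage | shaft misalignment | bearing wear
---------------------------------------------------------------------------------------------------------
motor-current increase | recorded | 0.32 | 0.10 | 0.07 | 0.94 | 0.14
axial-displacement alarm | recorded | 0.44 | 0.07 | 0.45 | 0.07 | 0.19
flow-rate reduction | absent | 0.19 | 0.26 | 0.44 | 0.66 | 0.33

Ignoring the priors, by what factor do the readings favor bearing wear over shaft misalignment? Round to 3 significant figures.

0.797

The Bayes factor is the ratio of the joint likelihoods of the reading pattern under the two hypotheses (using 1 − P(present | H) for each absent reading).
  bearing wear: 0.14 × 0.19 × (1 − 0.33) = 0.017822
  shaft misalignment: 0.94 × 0.07 × (1 − 0.66) = 0.022372
Bayes factor = 0.017822 / 0.022372 ≈ 0.797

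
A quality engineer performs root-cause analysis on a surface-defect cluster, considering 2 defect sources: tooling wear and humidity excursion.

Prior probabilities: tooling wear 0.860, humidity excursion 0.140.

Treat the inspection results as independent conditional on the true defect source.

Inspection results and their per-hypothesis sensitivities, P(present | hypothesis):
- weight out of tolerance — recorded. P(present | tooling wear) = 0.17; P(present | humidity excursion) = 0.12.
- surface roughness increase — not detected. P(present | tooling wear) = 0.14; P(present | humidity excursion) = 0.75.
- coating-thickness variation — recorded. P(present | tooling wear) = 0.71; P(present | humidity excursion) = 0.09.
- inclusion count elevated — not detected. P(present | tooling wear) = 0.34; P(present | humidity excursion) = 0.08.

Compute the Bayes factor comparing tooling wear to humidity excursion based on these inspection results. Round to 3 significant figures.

27.6

Take the product of per-inspection result likelihoods under each hypothesis (using 1 − P(present | H) for each absent inspection result), then divide.
  tooling wear: 0.17 × (1 − 0.14) × 0.71 × (1 − 0.34) = 0.068509
  humidity excursion: 0.12 × (1 − 0.75) × 0.09 × (1 − 0.08) = 0.002484
Bayes factor = 0.068509 / 0.002484 ≈ 27.6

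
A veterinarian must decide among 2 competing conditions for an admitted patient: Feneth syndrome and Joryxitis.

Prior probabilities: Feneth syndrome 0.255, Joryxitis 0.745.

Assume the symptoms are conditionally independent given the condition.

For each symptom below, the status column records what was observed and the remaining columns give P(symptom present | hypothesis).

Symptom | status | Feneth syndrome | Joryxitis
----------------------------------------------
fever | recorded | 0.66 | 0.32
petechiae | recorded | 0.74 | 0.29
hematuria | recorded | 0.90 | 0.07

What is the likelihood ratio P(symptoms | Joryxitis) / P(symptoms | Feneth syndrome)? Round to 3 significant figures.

0.0148

Joint likelihood of the symptom pattern under each hypothesis:
  Joryxitis: 0.32 × 0.29 × 0.07 = 0.006496
  Feneth syndrome: 0.66 × 0.74 × 0.90 = 0.43956
Bayes factor = 0.006496 / 0.43956 ≈ 0.0148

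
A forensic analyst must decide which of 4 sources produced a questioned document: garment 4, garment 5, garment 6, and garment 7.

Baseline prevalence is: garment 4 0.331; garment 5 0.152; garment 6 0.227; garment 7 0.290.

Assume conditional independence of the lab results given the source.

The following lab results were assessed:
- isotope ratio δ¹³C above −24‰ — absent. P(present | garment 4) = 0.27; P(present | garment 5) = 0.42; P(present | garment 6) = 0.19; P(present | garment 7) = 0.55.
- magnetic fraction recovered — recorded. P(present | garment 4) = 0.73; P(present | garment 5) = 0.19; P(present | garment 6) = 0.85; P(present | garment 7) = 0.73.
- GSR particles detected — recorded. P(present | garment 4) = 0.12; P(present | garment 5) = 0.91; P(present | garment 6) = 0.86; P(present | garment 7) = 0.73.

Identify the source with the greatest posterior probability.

By Bayes' rule with conditional independence, the unnormalized weight for each hypothesis is prior × ∏ likelihoods (using 1 − P(present | H) for each absent lab result):
  garment 4: 0.331 × (1 − 0.27) × 0.73 × 0.12 = 0.021167
  garment 5: 0.152 × (1 − 0.42) × 0.19 × 0.91 = 0.015243
  garment 6: 0.227 × (1 − 0.19) × 0.85 × 0.86 = 0.13441
  garment 7: 0.290 × (1 − 0.55) × 0.73 × 0.73 = 0.069543
Marginal likelihood of the evidence = 0.24036.
P(garment 4 | evidence) ≈ 0.021167 / 0.24036 ≈ 0.088
P(garment 5 | evidence) ≈ 0.015243 / 0.24036 ≈ 0.063
P(garment 6 | evidence) ≈ 0.13441 / 0.24036 ≈ 0.559
P(garment 7 | evidence) ≈ 0.069543 / 0.24036 ≈ 0.289
The largest is 0.559, so garment 6 is most probable.

garment 6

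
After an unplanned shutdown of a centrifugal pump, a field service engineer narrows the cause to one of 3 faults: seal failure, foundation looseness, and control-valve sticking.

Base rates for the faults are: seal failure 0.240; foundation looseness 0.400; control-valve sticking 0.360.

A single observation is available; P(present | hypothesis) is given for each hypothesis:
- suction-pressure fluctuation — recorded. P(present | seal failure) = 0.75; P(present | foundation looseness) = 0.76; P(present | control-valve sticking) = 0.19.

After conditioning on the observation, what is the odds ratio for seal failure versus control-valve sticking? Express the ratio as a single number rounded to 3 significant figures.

Posterior odds equal prior odds times the likelihood ratio; only the two competing hypotheses matter.
  seal failure: 0.240 × 0.75 = 0.18
  control-valve sticking: 0.360 × 0.19 = 0.0684
Posterior odds = 0.18 / 0.0684 ≈ 2.63.

2.63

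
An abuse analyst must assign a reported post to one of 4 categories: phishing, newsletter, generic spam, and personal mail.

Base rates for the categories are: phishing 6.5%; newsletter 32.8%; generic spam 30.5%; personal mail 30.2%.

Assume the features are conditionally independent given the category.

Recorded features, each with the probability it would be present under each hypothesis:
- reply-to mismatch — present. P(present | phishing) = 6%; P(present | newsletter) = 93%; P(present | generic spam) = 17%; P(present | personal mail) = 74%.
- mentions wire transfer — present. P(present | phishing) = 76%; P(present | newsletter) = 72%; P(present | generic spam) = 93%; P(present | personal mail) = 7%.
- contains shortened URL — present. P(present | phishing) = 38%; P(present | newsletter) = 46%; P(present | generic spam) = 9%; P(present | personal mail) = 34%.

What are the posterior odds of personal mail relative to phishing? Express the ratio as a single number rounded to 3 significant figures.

4.72

Unnormalized posterior weight (prior times the feature likelihoods) for each of the two hypotheses:
  personal mail: 0.302 × 0.74 × 0.07 × 0.34 = 0.0053188
  phishing: 0.065 × 0.06 × 0.76 × 0.38 = 0.0011263
Posterior odds = 0.0053188 / 0.0011263 ≈ 4.72.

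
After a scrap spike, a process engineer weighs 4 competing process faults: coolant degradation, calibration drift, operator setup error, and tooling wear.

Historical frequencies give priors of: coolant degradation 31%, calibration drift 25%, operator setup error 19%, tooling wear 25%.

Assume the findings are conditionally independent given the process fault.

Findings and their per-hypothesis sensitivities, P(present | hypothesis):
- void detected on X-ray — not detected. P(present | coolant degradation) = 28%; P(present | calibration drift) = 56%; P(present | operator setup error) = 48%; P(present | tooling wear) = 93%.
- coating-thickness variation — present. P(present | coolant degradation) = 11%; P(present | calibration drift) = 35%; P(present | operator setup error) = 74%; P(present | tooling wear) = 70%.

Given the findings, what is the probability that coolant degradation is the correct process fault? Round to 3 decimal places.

By Bayes' rule with conditional independence, the unnormalized weight for each hypothesis is prior × ∏ likelihoods (using 1 − P(present | H) for each absent finding):
  coolant degradation: 0.31 × (1 − 0.28) × 0.11 = 0.024552
  calibration drift: 0.25 × (1 − 0.56) × 0.35 = 0.0385
  operator setup error: 0.19 × (1 − 0.48) × 0.74 = 0.073112
  tooling wear: 0.25 × (1 − 0.93) × 0.70 = 0.01225
Marginal likelihood of the evidence = 0.14841.
P(coolant degradation | evidence) = 0.024552 / 0.14841 ≈ 0.165.

0.165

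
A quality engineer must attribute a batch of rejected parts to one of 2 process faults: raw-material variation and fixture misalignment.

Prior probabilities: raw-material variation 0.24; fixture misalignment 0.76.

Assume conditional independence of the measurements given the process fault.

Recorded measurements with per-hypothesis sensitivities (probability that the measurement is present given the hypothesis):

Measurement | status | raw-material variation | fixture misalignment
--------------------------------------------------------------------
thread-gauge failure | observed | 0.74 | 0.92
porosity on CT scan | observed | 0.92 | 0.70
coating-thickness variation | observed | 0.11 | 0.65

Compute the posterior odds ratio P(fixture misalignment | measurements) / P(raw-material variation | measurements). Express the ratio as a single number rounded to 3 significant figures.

The normalizing constant cancels in an odds ratio, so compute prior × likelihood for the two hypotheses only:
  fixture misalignment: 0.76 × 0.92 × 0.70 × 0.65 = 0.31814
  raw-material variation: 0.24 × 0.74 × 0.92 × 0.11 = 0.017973
Posterior odds = 0.31814 / 0.017973 ≈ 17.7.

17.7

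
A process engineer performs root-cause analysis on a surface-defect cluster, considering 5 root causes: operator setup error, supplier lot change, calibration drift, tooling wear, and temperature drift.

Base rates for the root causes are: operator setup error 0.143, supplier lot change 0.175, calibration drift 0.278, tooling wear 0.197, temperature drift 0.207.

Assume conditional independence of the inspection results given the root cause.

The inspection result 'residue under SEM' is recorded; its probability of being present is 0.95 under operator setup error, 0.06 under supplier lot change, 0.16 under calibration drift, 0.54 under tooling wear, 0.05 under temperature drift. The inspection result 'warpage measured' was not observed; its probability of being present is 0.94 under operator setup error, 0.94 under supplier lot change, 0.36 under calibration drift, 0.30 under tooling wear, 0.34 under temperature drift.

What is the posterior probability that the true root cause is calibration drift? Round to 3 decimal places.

Multiply each prior by the joint likelihood of the inspection result pattern (using 1 − P(present | H) for each absent inspection result):
  operator setup error: 0.143 × 0.95 × (1 − 0.94) = 0.008151
  supplier lot change: 0.175 × 0.06 × (1 − 0.94) = 0.00063
  calibration drift: 0.278 × 0.16 × (1 − 0.36) = 0.028467
  tooling wear: 0.197 × 0.54 × (1 − 0.30) = 0.074466
  temperature drift: 0.207 × 0.05 × (1 − 0.34) = 0.006831
Marginal likelihood of the evidence = 0.11855.
P(calibration drift | evidence) = 0.028467 / 0.11855 ≈ 0.240.

0.240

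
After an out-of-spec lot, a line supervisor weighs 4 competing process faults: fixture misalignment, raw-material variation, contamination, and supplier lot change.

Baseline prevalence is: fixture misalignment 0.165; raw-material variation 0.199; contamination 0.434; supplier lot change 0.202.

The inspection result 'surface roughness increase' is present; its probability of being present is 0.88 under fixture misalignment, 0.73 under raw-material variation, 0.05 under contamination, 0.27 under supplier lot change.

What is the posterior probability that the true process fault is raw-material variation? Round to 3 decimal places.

0.396

Multiply each prior by the likelihood of the inspection result:
  fixture misalignment: 0.165 × 0.88 = 0.1452
  raw-material variation: 0.199 × 0.73 = 0.14527
  contamination: 0.434 × 0.05 = 0.0217
  supplier lot change: 0.202 × 0.27 = 0.05454
The unnormalized weights sum to 0.36671.
P(raw-material variation | evidence) = 0.14527 / 0.36671 ≈ 0.396.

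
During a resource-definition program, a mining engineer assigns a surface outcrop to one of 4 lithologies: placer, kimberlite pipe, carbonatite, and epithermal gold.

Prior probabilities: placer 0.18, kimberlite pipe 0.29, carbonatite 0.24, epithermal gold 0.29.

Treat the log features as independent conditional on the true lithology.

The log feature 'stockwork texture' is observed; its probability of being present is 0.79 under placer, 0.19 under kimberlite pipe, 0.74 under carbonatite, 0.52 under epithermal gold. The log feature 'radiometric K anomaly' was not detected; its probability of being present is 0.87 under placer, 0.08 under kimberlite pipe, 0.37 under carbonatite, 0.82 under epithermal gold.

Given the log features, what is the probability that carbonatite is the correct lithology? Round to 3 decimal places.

0.537

For each hypothesis, the unnormalized posterior weight is prior × product of the log feature likelihoods (using 1 − P(present | H) for each absent log feature):
  placer: 0.18 × 0.79 × (1 − 0.87) = 0.018486
  kimberlite pipe: 0.29 × 0.19 × (1 − 0.08) = 0.050692
  carbonatite: 0.24 × 0.74 × (1 − 0.37) = 0.11189
  epithermal gold: 0.29 × 0.52 × (1 − 0.82) = 0.027144
The unnormalized weights sum to 0.20821.
P(carbonatite | evidence) = 0.11189 / 0.20821 ≈ 0.537.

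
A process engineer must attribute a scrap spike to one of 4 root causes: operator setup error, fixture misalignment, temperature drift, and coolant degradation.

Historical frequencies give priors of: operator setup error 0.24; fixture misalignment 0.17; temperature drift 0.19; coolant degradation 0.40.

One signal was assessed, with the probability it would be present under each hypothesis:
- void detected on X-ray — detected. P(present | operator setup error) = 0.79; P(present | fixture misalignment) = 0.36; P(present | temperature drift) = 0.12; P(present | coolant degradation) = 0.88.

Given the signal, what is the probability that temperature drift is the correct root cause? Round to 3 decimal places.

By Bayes' rule, the unnormalized weight for each hypothesis is prior × likelihood:
  operator setup error: 0.24 × 0.79 = 0.1896
  fixture misalignment: 0.17 × 0.36 = 0.0612
  temperature drift: 0.19 × 0.12 = 0.0228
  coolant degradation: 0.40 × 0.88 = 0.352
Marginal likelihood of the evidence = 0.6256.
P(temperature drift | evidence) = 0.0228 / 0.6256 ≈ 0.036.

0.036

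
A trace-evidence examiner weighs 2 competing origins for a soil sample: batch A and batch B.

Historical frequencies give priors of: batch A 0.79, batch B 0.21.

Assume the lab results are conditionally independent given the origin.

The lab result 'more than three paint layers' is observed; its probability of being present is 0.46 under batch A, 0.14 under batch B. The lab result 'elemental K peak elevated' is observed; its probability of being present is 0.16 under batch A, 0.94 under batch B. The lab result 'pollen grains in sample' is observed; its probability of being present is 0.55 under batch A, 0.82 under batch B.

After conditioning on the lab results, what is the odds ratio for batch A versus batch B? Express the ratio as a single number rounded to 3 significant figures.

1.41

The normalizing constant cancels in an odds ratio, so compute prior × likelihood for the two hypotheses only:
  batch A: 0.79 × 0.46 × 0.16 × 0.55 = 0.031979
  batch B: 0.21 × 0.14 × 0.94 × 0.82 = 0.022662
Odds(batch A : batch B) = 0.031979 / 0.022662 ≈ 1.41.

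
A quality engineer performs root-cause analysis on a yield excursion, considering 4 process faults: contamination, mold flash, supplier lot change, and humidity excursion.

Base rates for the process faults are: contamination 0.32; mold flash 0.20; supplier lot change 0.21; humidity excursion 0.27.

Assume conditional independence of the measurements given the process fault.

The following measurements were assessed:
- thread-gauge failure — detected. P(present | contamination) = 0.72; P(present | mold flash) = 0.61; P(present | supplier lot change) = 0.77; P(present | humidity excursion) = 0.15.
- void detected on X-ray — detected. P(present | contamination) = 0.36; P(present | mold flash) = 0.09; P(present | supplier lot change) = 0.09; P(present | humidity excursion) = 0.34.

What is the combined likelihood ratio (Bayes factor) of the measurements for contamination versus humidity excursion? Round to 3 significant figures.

5.08

Joint likelihood of the measurement pattern under each hypothesis:
  contamination: 0.72 × 0.36 = 0.2592
  humidity excursion: 0.15 × 0.34 = 0.051
Bayes factor = 0.2592 / 0.051 ≈ 5.08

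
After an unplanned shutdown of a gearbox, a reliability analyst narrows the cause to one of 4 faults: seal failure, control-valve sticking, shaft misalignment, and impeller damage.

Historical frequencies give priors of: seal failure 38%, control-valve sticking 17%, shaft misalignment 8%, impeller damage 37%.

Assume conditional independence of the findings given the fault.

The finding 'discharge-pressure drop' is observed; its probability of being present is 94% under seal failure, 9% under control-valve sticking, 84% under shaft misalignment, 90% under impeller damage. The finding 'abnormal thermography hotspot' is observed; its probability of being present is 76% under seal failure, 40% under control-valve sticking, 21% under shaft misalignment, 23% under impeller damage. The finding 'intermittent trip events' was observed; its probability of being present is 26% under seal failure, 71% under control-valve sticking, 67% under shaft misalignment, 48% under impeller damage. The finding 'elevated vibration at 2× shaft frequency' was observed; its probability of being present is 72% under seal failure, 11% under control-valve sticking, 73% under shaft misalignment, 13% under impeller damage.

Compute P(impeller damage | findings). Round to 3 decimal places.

0.076

Multiply each prior by the joint likelihood of the evidence pattern:
  seal failure: 0.38 × 0.94 × 0.76 × 0.26 × 0.72 = 0.05082
  control-valve sticking: 0.17 × 0.09 × 0.40 × 0.71 × 0.11 = 0.00047797
  shaft misalignment: 0.08 × 0.84 × 0.21 × 0.67 × 0.73 = 0.0069022
  impeller damage: 0.37 × 0.90 × 0.23 × 0.48 × 0.13 = 0.0047792
The unnormalized weights sum to 0.062979.
P(impeller damage | evidence) = 0.0047792 / 0.062979 ≈ 0.076.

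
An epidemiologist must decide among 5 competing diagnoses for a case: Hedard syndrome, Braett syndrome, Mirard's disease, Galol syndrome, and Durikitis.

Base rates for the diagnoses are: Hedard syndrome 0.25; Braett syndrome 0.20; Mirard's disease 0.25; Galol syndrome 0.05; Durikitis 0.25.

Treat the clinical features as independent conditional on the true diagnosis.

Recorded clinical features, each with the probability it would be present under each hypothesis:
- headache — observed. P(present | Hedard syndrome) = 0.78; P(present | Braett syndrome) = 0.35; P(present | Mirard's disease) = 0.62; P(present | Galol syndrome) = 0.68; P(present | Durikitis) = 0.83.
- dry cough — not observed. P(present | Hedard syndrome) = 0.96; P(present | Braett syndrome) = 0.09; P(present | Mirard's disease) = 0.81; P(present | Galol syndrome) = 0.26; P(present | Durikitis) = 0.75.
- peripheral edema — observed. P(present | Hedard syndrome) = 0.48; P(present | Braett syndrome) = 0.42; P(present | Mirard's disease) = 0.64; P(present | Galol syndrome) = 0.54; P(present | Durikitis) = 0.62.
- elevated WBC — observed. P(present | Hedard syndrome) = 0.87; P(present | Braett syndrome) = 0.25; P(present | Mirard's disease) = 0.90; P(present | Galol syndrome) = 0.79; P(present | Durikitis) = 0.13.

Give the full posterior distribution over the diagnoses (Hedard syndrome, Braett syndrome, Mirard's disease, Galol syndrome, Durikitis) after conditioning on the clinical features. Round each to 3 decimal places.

0.078, 0.160, 0.406, 0.257, 0.100

For each hypothesis, the unnormalized posterior weight is prior × product of the clinical feature likelihoods (using 1 − P(present | H) for each absent clinical feature):
  Hedard syndrome: 0.25 × 0.78 × (1 − 0.96) × 0.48 × 0.87 = 0.0032573
  Braett syndrome: 0.20 × 0.35 × (1 − 0.09) × 0.42 × 0.25 = 0.0066885
  Mirard's disease: 0.25 × 0.62 × (1 − 0.81) × 0.64 × 0.90 = 0.016963
  Galol syndrome: 0.05 × 0.68 × (1 − 0.26) × 0.54 × 0.79 = 0.010733
  Durikitis: 0.25 × 0.83 × (1 − 0.75) × 0.62 × 0.13 = 0.0041811
The unnormalized weights sum to 0.041823.
P(Hedard syndrome | evidence) = 0.0032573 / 0.041823 ≈ 0.078
P(Braett syndrome | evidence) = 0.0066885 / 0.041823 ≈ 0.160
P(Mirard's disease | evidence) = 0.016963 / 0.041823 ≈ 0.406
P(Galol syndrome | evidence) = 0.010733 / 0.041823 ≈ 0.257
P(Durikitis | evidence) = 0.0041811 / 0.041823 ≈ 0.100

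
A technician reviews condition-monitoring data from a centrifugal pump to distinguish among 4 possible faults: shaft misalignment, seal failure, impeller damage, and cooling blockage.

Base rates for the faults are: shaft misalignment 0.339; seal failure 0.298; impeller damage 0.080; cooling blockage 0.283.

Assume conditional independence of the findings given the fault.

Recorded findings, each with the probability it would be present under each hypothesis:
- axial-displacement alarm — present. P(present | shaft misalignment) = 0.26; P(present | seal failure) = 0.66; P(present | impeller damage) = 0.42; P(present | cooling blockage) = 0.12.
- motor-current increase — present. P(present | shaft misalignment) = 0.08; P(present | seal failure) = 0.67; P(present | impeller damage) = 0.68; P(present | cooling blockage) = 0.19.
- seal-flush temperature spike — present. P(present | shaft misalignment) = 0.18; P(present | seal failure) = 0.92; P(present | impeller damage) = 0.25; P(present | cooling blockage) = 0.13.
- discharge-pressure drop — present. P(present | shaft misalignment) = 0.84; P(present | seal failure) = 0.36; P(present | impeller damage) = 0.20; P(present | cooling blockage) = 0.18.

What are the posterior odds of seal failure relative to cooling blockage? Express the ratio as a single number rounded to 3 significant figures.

289

The normalizing constant cancels in an odds ratio, so compute prior × likelihood for the two hypotheses only:
  seal failure: 0.298 × 0.66 × 0.67 × 0.92 × 0.36 = 0.043644
  cooling blockage: 0.283 × 0.12 × 0.19 × 0.13 × 0.18 = 0.00015099
Odds(seal failure : cooling blockage) = 0.043644 / 0.00015099 ≈ 289.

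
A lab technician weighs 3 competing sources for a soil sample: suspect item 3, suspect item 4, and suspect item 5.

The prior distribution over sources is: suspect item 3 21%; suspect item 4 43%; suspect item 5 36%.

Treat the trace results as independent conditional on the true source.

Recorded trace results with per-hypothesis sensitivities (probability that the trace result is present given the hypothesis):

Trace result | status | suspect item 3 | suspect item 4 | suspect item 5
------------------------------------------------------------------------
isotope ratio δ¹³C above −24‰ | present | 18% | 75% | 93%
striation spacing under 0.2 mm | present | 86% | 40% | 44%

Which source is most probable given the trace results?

suspect item 5

For each hypothesis, the unnormalized posterior weight is prior × product of the trace result likelihoods:
  suspect item 3: 0.21 × 0.18 × 0.86 = 0.032508
  suspect item 4: 0.43 × 0.75 × 0.40 = 0.129
  suspect item 5: 0.36 × 0.93 × 0.44 = 0.14731
Normalizing constant Z = 0.032508 + 0.129 + 0.14731 = 0.30882.
P(suspect item 3 | evidence) ≈ 0.032508 / 0.30882 ≈ 0.105
P(suspect item 4 | evidence) ≈ 0.129 / 0.30882 ≈ 0.418
P(suspect item 5 | evidence) ≈ 0.14731 / 0.30882 ≈ 0.477
The largest is 0.477, so suspect item 5 is most probable.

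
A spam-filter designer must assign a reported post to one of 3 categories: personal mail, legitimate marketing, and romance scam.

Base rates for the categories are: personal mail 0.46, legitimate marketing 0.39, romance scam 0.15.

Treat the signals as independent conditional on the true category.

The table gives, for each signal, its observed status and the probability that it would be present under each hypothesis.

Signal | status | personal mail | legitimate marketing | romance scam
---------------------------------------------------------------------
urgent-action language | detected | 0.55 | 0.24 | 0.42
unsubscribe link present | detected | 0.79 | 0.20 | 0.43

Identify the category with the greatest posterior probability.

personal mail

Multiply each prior by the joint likelihood of the signal pattern:
  personal mail: 0.46 × 0.55 × 0.79 = 0.19987
  legitimate marketing: 0.39 × 0.24 × 0.20 = 0.01872
  romance scam: 0.15 × 0.42 × 0.43 = 0.02709
The unnormalized weights sum to 0.24568.
P(personal mail | evidence) ≈ 0.19987 / 0.24568 ≈ 0.814
P(legitimate marketing | evidence) ≈ 0.01872 / 0.24568 ≈ 0.076
P(romance scam | evidence) ≈ 0.02709 / 0.24568 ≈ 0.110
The largest is 0.814, so personal mail is most probable.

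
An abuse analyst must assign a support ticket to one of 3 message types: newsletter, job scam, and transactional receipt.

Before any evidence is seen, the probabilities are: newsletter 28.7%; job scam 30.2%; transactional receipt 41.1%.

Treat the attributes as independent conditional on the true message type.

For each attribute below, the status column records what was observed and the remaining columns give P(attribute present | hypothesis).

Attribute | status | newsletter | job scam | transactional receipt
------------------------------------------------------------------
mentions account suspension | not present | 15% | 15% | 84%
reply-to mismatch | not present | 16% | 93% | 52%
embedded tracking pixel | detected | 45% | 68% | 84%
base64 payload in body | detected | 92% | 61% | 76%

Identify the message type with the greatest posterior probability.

newsletter

By Bayes' rule with conditional independence, the unnormalized weight for each hypothesis is prior × ∏ likelihoods (using 1 − P(present | H) for each absent attribute):
  newsletter: 0.287 × (1 − 0.15) × (1 − 0.16) × 0.45 × 0.92 = 0.084836
  job scam: 0.302 × (1 − 0.15) × (1 − 0.93) × 0.68 × 0.61 = 0.0074535
  transactional receipt: 0.411 × (1 − 0.84) × (1 − 0.52) × 0.84 × 0.76 = 0.020151
The unnormalized weights sum to 0.11244.
P(newsletter | evidence) ≈ 0.084836 / 0.11244 ≈ 0.754
P(job scam | evidence) ≈ 0.0074535 / 0.11244 ≈ 0.066
P(transactional receipt | evidence) ≈ 0.020151 / 0.11244 ≈ 0.179
The largest is 0.754, so newsletter is most probable.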